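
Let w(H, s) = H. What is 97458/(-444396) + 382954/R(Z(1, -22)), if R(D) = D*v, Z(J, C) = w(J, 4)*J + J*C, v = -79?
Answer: 28336923827/122875494 ≈ 230.61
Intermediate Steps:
Z(J, C) = J² + C*J (Z(J, C) = J*J + J*C = J² + C*J)
R(D) = -79*D (R(D) = D*(-79) = -79*D)
97458/(-444396) + 382954/R(Z(1, -22)) = 97458/(-444396) + 382954/((-79*(-22 + 1))) = 97458*(-1/444396) + 382954/((-79*(-21))) = -16243/74066 + 382954/((-79*(-21))) = -16243/74066 + 382954/1659 = 28336923827/122875494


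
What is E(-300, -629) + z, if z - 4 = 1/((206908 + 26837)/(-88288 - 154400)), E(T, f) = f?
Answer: -48777771/77915 ≈ -626.04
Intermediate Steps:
z = 230764/77915 (z = 4 + 1/((206908 + 26837)/(-88288 - 154400)) = 4 + 1/(233745/(-242688)) = 4 + 1/(233745*(-1/242688)) = 4 + 1/(-77915/80896) = 4 - 80896/77915 = 230764/77915 ≈ 2.9617)
E(-300, -629) + z = -629 + 230764/77915 = -48777771/77915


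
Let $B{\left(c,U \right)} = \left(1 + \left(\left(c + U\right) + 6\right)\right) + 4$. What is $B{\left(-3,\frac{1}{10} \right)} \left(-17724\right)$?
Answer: $- \frac{717822}{5} \approx -1.4356 \cdot 10^{5}$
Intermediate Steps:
$B{\left(c,U \right)} = 11 + U + c$ ($B{\left(c,U \right)} = \left(1 + \left(\left(U + c\right) + 6\right)\right) + 4 = \left(1 + \left(6 + U + c\right)\right) + 4 = \left(7 + U + c\right) + 4 = 11 + U + c$)
$B{\left(-3,\frac{1}{10} \right)} \left(-17724\right) = \left(11 + \frac{1}{10} - 3\right) \left(-17724\right) = \frac{81}{10} \left(-17724\right) = - \frac{717822}{5}$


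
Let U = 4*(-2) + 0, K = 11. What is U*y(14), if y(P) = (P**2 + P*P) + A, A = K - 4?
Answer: -3192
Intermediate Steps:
U = -8 (U = -8 + 0 = -8)
A = 7 (A = 11 - 4 = 7)
y(P) = 7 + 2*P**2 (y(P) = (P**2 + P*P) + 7 = (P**2 + P**2) + 7 = 2*P**2 + 7 = 7 + 2*P**2)
U*y(14) = -8*(7 + 2*14**2) = -8*(7 + 2*196) = -8*(7 + 392) = -8*399 = -3192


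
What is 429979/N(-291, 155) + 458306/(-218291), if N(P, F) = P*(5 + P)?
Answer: 5065233703/1651589706 ≈ 3.0669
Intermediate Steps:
429979/N(-291, 155) + 458306/(-218291) = 429979/((-291*(5 - 291))) + 458306/(-218291) = 429979/((-291*(-286))) + 458306*(-1/218291) = 429979/83226 - 458306/218291 = 429979*(1/83226) - 458306/218291 = 39089/7566 - 458306/218291 = 5065233703/1651589706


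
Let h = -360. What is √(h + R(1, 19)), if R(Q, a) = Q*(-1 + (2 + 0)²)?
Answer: I*√357 ≈ 18.894*I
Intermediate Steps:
R(Q, a) = 3*Q (R(Q, a) = Q*(-1 + 2²) = Q*(-1 + 4) = Q*3 = 3*Q)
√(h + R(1, 19)) = √(-360 + 3*1) = √(-360 + 3) = √(-357) = I*√357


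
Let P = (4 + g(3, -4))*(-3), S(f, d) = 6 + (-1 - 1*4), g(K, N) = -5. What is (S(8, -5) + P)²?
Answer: 16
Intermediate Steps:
S(f, d) = 1 (S(f, d) = 6 + (-1 - 4) = 6 - 5 = 1)
P = 3 (P = (4 - 5)*(-3) = -1*(-3) = 3)
(S(8, -5) + P)² = (1 + 3)² = 4² = 16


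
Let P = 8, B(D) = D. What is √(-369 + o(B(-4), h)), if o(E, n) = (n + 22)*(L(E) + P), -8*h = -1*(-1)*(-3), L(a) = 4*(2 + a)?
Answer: 3*I*√41 ≈ 19.209*I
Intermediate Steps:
L(a) = 8 + 4*a
h = 3/8 (h = -(-1*(-1))*(-3)/8 = -(-3)/8 = -⅛*(-3) = 3/8 ≈ 0.37500)
o(E, n) = (16 + 4*E)*(22 + n) (o(E, n) = (n + 22)*((8 + 4*E) + 8) = (22 + n)*(16 + 4*E) = (16 + 4*E)*(22 + n))
√(-369 + o(B(-4), h)) = √(-369 + (352 + 16*(3/8) + 88*(-4) + 4*(-4)*(3/8))) = √(-369 + (352 + 6 - 352 - 6)) = √(-369 + 0) = √(-369) = 3*I*√41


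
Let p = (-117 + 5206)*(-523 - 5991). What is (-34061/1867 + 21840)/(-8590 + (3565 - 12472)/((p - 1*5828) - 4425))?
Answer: -450326260432927/177268154044367 ≈ -2.5404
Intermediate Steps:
p = -33149746 (p = 5089*(-6514) = -33149746)
(-34061/1867 + 21840)/(-8590 + (3565 - 12472)/((p - 1*5828) - 4425)) = (-34061/1867 + 21840)/(-8590 + (3565 - 12472)/((-33149746 - 1*5828) - 4425)) = (-34061*1/1867 + 21840)/(-8590 - 8907/((-33149746 - 5828) - 4425)) = (-34061/1867 + 21840)/(-8590 - 8907/(-33155574 - 4425)) = 40741219/(1867*(-8590 - 8907/(-33159999))) = 40741219/(1867*(-8590 - 8907*(-1/33159999))) = 40741219/(1867*(-8590 + 2969/11053333)) = 40741219/(1867*(-94948127501/11053333)) = (40741219/1867)*(-11053333/94948127501) = -450326260432927/177268154044367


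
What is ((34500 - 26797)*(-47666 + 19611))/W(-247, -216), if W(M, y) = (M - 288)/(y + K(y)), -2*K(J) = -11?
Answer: -18196265393/214 ≈ -8.5029e+7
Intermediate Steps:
K(J) = 11/2 (K(J) = -½*(-11) = 11/2)
W(M, y) = (-288 + M)/(11/2 + y) (W(M, y) = (M - 288)/(y + 11/2) = (-288 + M)/(11/2 + y))
((34500 - 26797)*(-47666 + 19611))/W(-247, -216) = ((34500 - 26797)*(-47666 + 19611))/((2*(-288 - 247)/(11 + 2*(-216)))) = (7703*(-28055))/((2*(-535)/(11 - 432))) = -216107665/(2*(-535)/(-421)) = -216107665/(2*(-1/421)*(-535)) = -216107665/1070/421 = -216107665*421/1070 = -18196265393/214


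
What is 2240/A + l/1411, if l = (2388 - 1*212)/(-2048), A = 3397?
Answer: 2971323/4511216 ≈ 0.65865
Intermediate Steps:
l = -17/16 (l = (2388 - 212)*(-1/2048) = 2176*(-1/2048) = -17/16 ≈ -1.0625)
2240/A + l/1411 = 2240/3397 - 17/16/1411 = 2240*(1/3397) - 17/16*1/1411 = 2240/3397 - 1/1328 = 2971323/4511216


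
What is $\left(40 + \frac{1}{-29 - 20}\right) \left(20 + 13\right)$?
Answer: $\frac{64647}{49} \approx 1319.3$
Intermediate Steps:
$\left(40 + \frac{1}{-29 - 20}\right) \left(20 + 13\right) = \left(40 + \frac{1}{-49}\right) 33 = \left(40 - \frac{1}{49}\right) 33 = \frac{1959}{49} \cdot 33 = \frac{64647}{49}$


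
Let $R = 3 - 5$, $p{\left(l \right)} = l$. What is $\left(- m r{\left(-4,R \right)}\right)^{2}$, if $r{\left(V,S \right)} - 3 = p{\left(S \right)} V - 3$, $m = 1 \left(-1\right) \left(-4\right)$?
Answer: $1024$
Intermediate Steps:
$m = 4$ ($m = \left(-1\right) \left(-4\right) = 4$)
$R = -2$ ($R = 3 - 5 = -2$)
$r{\left(V,S \right)} = S V$ ($r{\left(V,S \right)} = 3 + \left(S V - 3\right) = 3 + \left(-3 + S V\right) = S V$)
$\left(- m r{\left(-4,R \right)}\right)^{2} = \left(\left(-1\right) 4 \left(\left(-2\right) \left(-4\right)\right)\right)^{2} = \left(\left(-4\right) 8\right)^{2} = \left(-32\right)^{2} = 1024$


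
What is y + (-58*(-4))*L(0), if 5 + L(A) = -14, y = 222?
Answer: -4186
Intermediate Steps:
L(A) = -19 (L(A) = -5 - 14 = -19)
y + (-58*(-4))*L(0) = 222 - 58*(-4)*(-19) = 222 + 232*(-19) = 222 - 4408 = -4186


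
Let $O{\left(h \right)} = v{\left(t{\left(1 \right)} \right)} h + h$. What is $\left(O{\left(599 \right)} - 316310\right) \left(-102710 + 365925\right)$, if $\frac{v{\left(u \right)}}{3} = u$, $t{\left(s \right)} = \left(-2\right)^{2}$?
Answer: $-81207881445$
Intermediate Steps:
$t{\left(s \right)} = 4$
$v{\left(u \right)} = 3 u$
$O{\left(h \right)} = 13 h$ ($O{\left(h \right)} = 3 \cdot 4 h + h = 12 h + h = 13 h$)
$\left(O{\left(599 \right)} - 316310\right) \left(-102710 + 365925\right) = \left(13 \cdot 599 - 316310\right) \left(-102710 + 365925\right) = \left(7787 - 316310\right) 263215 = \left(-308523\right) 263215 = -81207881445$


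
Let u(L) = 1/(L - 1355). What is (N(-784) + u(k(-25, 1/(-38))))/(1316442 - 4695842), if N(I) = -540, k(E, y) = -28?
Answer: 746821/4673710200 ≈ 0.00015979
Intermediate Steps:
u(L) = 1/(-1355 + L)
(N(-784) + u(k(-25, 1/(-38))))/(1316442 - 4695842) = (-540 + 1/(-1355 - 28))/(1316442 - 4695842) = (-540 + 1/(-1383))/(-3379400) = (-540 - 1/1383)*(-1/3379400) = -746821/1383*(-1/3379400) = 746821/4673710200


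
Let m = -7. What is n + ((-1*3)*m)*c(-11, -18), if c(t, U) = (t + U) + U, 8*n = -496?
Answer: -1049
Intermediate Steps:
n = -62 (n = (1/8)*(-496) = -62)
c(t, U) = t + 2*U (c(t, U) = (U + t) + U = t + 2*U)
n + ((-1*3)*m)*c(-11, -18) = -62 + (-1*3*(-7))*(-11 + 2*(-18)) = -62 + (-3*(-7))*(-11 - 36) = -62 + 21*(-47) = -62 - 987 = -1049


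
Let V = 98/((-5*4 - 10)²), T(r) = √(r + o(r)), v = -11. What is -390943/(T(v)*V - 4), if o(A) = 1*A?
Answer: 158331915000/1646411 + 4310146575*I*√22/1646411 ≈ 96168.0 + 12279.0*I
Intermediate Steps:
o(A) = A
T(r) = √2*√r (T(r) = √(r + r) = √(2*r) = √2*√r)
V = 49/450 (V = 98/((-20 - 10)²) = 98/((-30)²) = 98/900 = 98*(1/900) = 49/450 ≈ 0.10889)
-390943/(T(v)*V - 4) = -390943/((√2*√(-11))*(49/450) - 4) = -390943/((√2*(I*√11))*(49/450) - 4) = -390943/((I*√22)*(49/450) - 4) = -390943/(49*I*√22/450 - 4) = -390943/(-4 + 49*I*√22/450)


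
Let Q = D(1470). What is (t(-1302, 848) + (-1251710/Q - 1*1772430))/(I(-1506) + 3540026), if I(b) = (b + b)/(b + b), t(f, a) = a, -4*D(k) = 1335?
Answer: -472011026/945187209 ≈ -0.49938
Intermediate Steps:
D(k) = -1335/4 (D(k) = -¼*1335 = -1335/4)
I(b) = 1 (I(b) = (2*b)/((2*b)) = (2*b)*(1/(2*b)) = 1)
Q = -1335/4 ≈ -333.75
(t(-1302, 848) + (-1251710/Q - 1*1772430))/(I(-1506) + 3540026) = (848 + (-1251710/(-1335/4) - 1*1772430))/(1 + 3540026) = (848 + (-1251710*(-4/1335) - 1772430))/3540027 = (848 + (1001368/267 - 1772430))*(1/3540027) = (848 - 472237442/267)*(1/3540027) = -472011026/267*1/3540027 = -472011026/945187209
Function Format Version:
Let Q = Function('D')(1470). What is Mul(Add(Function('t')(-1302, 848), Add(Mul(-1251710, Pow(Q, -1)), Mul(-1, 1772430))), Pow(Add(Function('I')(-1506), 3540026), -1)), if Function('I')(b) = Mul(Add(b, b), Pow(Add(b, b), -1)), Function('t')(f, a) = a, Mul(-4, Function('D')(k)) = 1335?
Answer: Rational(-472011026, 945187209) ≈ -0.49938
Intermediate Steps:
Function('D')(k) = Rational(-1335, 4) (Function('D')(k) = Mul(Rational(-1, 4), 1335) = Rational(-1335, 4))
Function('I')(b) = 1 (Function('I')(b) = Mul(Mul(2, b), Pow(Mul(2, b), -1)) = Mul(Mul(2, b), Mul(Rational(1, 2), Pow(b, -1))) = 1)
Q = Rational(-1335, 4) ≈ -333.75
Mul(Add(Function('t')(-1302, 848), Add(Mul(-1251710, Pow(Q, -1)), Mul(-1, 1772430))), Pow(Add(Function('I')(-1506), 3540026), -1)) = Mul(Add(848, Add(Mul(-1251710, Pow(Rational(-1335, 4), -1)), Mul(-1, 1772430))), Pow(Add(1, 3540026), -1)) = Mul(Add(848, Add(Mul(-1251710, Rational(-4, 1335)), -1772430)), Pow(3540027, -1)) = Mul(Add(848, Add(Rational(1001368, 267), -1772430)), Rational(1, 3540027)) = Mul(Add(848, Rational(-472237442, 267)), Rational(1, 3540027)) = Mul(Rational(-472011026, 267), Rational(1, 3540027)) = Rational(-472011026, 945187209)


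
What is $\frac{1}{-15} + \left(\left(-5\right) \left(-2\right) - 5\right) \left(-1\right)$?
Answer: $- \frac{76}{15} \approx -5.0667$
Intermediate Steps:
$\frac{1}{-15} + \left(\left(-5\right) \left(-2\right) - 5\right) \left(-1\right) = - \frac{1}{15} + \left(10 - 5\right) \left(-1\right) = - \frac{1}{15} + 5 \left(-1\right) = - \frac{1}{15} - 5 = - \frac{76}{15}$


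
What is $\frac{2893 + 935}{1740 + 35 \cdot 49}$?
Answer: $\frac{3828}{3455} \approx 1.108$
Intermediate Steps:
$\frac{2893 + 935}{1740 + 35 \cdot 49} = \frac{3828}{1740 + 1715} = \frac{3828}{3455}$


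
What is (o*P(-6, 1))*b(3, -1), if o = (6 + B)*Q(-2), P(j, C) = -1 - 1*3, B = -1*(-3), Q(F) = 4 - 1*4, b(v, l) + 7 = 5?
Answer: 0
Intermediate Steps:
b(v, l) = -2 (b(v, l) = -7 + 5 = -2)
Q(F) = 0 (Q(F) = 4 - 4 = 0)
B = 3
P(j, C) = -4 (P(j, C) = -1 - 3 = -4)
o = 0 (o = (6 + 3)*0 = 9*0 = 0)
(o*P(-6, 1))*b(3, -1) = (0*(-4))*(-2) = 0*(-2) = 0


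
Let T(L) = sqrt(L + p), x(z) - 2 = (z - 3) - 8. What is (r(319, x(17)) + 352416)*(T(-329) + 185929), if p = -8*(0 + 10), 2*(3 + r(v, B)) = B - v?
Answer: 130989769435/2 + 704515*I*sqrt(409)/2 ≈ 6.5495e+10 + 7.124e+6*I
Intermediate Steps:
x(z) = -9 + z (x(z) = 2 + ((z - 3) - 8) = 2 + ((-3 + z) - 8) = 2 + (-11 + z) = -9 + z)
r(v, B) = -3 + B/2 - v/2 (r(v, B) = -3 + (B - v)/2 = -3 + (B/2 - v/2) = -3 + B/2 - v/2)
p = -80 (p = -8*10 = -80)
T(L) = sqrt(-80 + L) (T(L) = sqrt(L - 80) = sqrt(-80 + L))
(r(319, x(17)) + 352416)*(T(-329) + 185929) = ((-3 + (-9 + 17)/2 - 1/2*319) + 352416)*(sqrt(-80 - 329) + 185929) = ((-3 + (1/2)*8 - 319/2) + 352416)*(sqrt(-409) + 185929) = ((-3 + 4 - 319/2) + 352416)*(I*sqrt(409) + 185929) = (-317/2 + 352416)*(185929 + I*sqrt(409)) = 704515*(185929 + I*sqrt(409))/2 = 130989769435/2 + 704515*I*sqrt(409)/2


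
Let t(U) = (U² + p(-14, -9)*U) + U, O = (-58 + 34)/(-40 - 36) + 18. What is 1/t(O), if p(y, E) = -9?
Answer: 361/68208 ≈ 0.0052926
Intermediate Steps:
O = 348/19 (O = -24/(-76) + 18 = -24*(-1/76) + 18 = 6/19 + 18 = 348/19 ≈ 18.316)
t(U) = U² - 8*U (t(U) = (U² - 9*U) + U = U² - 8*U)
1/t(O) = 1/(348*(-8 + 348/19)/19) = 1/((348/19)*(196/19)) = 1/(68208/361) = 361/68208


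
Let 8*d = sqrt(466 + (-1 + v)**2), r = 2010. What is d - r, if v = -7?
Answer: -2010 + sqrt(530)/8 ≈ -2007.1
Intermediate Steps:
d = sqrt(530)/8 (d = sqrt(466 + (-1 - 7)**2)/8 = sqrt(466 + (-8)**2)/8 = sqrt(466 + 64)/8 = sqrt(530)/8 ≈ 2.8777)
d - r = sqrt(530)/8 - 1*2010 = sqrt(530)/8 - 2010 = -2010 + sqrt(530)/8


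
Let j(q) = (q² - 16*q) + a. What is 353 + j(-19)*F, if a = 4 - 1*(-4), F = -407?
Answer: -273558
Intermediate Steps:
a = 8 (a = 4 + 4 = 8)
j(q) = 8 + q² - 16*q (j(q) = (q² - 16*q) + 8 = 8 + q² - 16*q)
353 + j(-19)*F = 353 + (8 + (-19)² - 16*(-19))*(-407) = 353 + (8 + 361 + 304)*(-407) = 353 + 673*(-407) = 353 - 273911 = -273558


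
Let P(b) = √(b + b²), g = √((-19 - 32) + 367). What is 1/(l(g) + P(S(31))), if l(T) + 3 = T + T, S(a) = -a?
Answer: 1/(-3 + √930 + 4*√79) ≈ 0.015861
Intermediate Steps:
g = 2*√79 (g = √(-51 + 367) = √316 = 2*√79 ≈ 17.776)
l(T) = -3 + 2*T (l(T) = -3 + (T + T) = -3 + 2*T)
1/(l(g) + P(S(31))) = 1/((-3 + 2*(2*√79)) + √((-1*31)*(1 - 1*31))) = 1/((-3 + 4*√79) + √(-31*(1 - 31))) = 1/((-3 + 4*√79) + √(-31*(-30))) = 1/((-3 + 4*√79) + √930) = 1/(-3 + √930 + 4*√79)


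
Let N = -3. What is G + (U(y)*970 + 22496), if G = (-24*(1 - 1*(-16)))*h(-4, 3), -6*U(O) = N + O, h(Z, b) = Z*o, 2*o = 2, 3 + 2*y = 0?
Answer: 49711/2 ≈ 24856.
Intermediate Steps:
y = -3/2 (y = -3/2 + (1/2)*0 = -3/2 + 0 = -3/2 ≈ -1.5000)
o = 1 (o = (1/2)*2 = 1)
h(Z, b) = Z (h(Z, b) = Z*1 = Z)
U(O) = 1/2 - O/6 (U(O) = -(-3 + O)/6 = 1/2 - O/6)
G = 1632 (G = -24*(1 - 1*(-16))*(-4) = -24*(1 + 16)*(-4) = -24*17*(-4) = -408*(-4) = 1632)
G + (U(y)*970 + 22496) = 1632 + ((1/2 - 1/6*(-3/2))*970 + 22496) = 1632 + ((1/2 + 1/4)*970 + 22496) = 1632 + ((3/4)*970 + 22496) = 1632 + (1455/2 + 22496) = 1632 + 46447/2 = 49711/2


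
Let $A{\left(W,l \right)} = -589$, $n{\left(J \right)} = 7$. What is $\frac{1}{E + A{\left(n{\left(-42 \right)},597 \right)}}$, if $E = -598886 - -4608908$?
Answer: $\frac{1}{4009433} \approx 2.4941 \cdot 10^{-7}$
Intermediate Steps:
$E = 4010022$ ($E = -598886 + 4608908 = 4010022$)
$\frac{1}{E + A{\left(n{\left(-42 \right)},597 \right)}} = \frac{1}{4010022 - 589} = \frac{1}{4009433}$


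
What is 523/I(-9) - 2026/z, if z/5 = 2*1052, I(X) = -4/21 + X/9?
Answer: -11559181/26300 ≈ -439.51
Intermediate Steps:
I(X) = -4/21 + X/9 (I(X) = -4*1/21 + X*(⅑) = -4/21 + X/9)
z = 10520 (z = 5*(2*1052) = 5*2104 = 10520)
523/I(-9) - 2026/z = 523/(-4/21 + (⅑)*(-9)) - 2026/10520 = 523/(-4/21 - 1) - 2026*1/10520 = 523/(-25/21) - 1013/5260 = 523*(-21/25) - 1013/5260 = -10983/25 - 1013/5260 = -11559181/26300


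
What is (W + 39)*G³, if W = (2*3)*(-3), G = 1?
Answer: 21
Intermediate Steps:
W = -18 (W = 6*(-3) = -18)
(W + 39)*G³ = (-18 + 39)*1³ = 21*1 = 21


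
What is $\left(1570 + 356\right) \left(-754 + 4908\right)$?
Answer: $8000604$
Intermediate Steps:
$\left(1570 + 356\right) \left(-754 + 4908\right) = 1926 \cdot 4154 = 8000604$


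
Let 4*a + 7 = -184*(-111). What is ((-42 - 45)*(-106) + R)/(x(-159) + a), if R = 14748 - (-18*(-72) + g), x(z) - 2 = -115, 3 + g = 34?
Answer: 90572/19965 ≈ 4.5365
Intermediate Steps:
g = 31 (g = -3 + 34 = 31)
x(z) = -113 (x(z) = 2 - 115 = -113)
a = 20417/4 (a = -7/4 + (-184*(-111))/4 = -7/4 + (1/4)*20424 = -7/4 + 5106 = 20417/4 ≈ 5104.3)
R = 13421 (R = 14748 - (-18*(-72) + 31) = 14748 - (1296 + 31) = 14748 - 1*1327 = 14748 - 1327 = 13421)
((-42 - 45)*(-106) + R)/(x(-159) + a) = ((-42 - 45)*(-106) + 13421)/(-113 + 20417/4) = (-87*(-106) + 13421)/(19965/4) = (9222 + 13421)*(4/19965) = 22643*(4/19965) = 90572/19965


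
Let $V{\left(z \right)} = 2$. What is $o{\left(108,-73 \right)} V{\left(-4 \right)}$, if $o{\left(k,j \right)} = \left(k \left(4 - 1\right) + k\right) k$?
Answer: $93312$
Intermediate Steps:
$o{\left(k,j \right)} = 4 k^{2}$ ($o{\left(k,j \right)} = \left(k 3 + k\right) k = \left(3 k + k\right) k = 4 k k = 4 k^{2}$)
$o{\left(108,-73 \right)} V{\left(-4 \right)} = 4 \cdot 108^{2} \cdot 2 = 4 \cdot 11664 \cdot 2 = 46656 \cdot 2 = 93312$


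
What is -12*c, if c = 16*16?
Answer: -3072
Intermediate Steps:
c = 256
-12*c = -12*256 = -3072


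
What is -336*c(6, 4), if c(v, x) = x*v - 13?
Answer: -3696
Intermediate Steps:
c(v, x) = -13 + v*x (c(v, x) = v*x - 13 = -13 + v*x)
-336*c(6, 4) = -336*(-13 + 6*4) = -336*(-13 + 24) = -336*11 = -21*176 = -3696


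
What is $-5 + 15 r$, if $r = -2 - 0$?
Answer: $-35$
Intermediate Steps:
$r = -2$ ($r = -2 + 0 = -2$)
$-5 + 15 r = -5 + 15 \left(-2\right) = -5 - 30 = -35$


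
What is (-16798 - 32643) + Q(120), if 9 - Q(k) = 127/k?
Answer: -5931967/120 ≈ -49433.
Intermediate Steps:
Q(k) = 9 - 127/k
(-16798 - 32643) + Q(120) = (-16798 - 32643) + (9 - 127/120) = -49441 + (9 - 127*1/120) = -49441 + (9 - 127/120) = -49441 + 953/120 = -5931967/120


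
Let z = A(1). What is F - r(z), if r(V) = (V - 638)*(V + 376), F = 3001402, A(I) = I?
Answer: 3241551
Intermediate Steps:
z = 1
r(V) = (-638 + V)*(376 + V)
F - r(z) = 3001402 - (-239888 + 1² - 262*1) = 3001402 - (-239888 + 1 - 262) = 3001402 - 1*(-240149) = 3001402 + 240149 = 3241551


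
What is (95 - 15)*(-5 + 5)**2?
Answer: 0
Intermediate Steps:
(95 - 15)*(-5 + 5)**2 = 80*0**2 = 80*0 = 0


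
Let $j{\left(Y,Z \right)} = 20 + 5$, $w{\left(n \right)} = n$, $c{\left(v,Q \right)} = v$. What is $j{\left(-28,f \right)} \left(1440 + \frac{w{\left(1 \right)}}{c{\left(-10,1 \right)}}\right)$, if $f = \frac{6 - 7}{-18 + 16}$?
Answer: $\frac{71995}{2} \approx 35998.0$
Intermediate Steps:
$f = \frac{1}{2}$ ($f = - \frac{1}{-2} = \left(-1\right) \left(- \frac{1}{2}\right) = \frac{1}{2} \approx 0.5$)
$j{\left(Y,Z \right)} = 25$
$j{\left(-28,f \right)} \left(1440 + \frac{w{\left(1 \right)}}{c{\left(-10,1 \right)}}\right) = 25 \left(1440 + 1 \frac{1}{-10}\right) = 25 \left(1440 + 1 \left(- \frac{1}{10}\right)\right) = 25 \left(1440 - \frac{1}{10}\right) = 25 \cdot \frac{14399}{10} = \frac{71995}{2}$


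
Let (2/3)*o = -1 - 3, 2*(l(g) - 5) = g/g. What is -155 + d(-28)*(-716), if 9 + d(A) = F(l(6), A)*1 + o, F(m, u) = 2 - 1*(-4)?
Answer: 6289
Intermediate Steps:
l(g) = 11/2 (l(g) = 5 + (g/g)/2 = 5 + (½)*1 = 5 + ½ = 11/2)
F(m, u) = 6 (F(m, u) = 2 + 4 = 6)
o = -6 (o = 3*(-1 - 3)/2 = (3/2)*(-4) = -6)
d(A) = -9 (d(A) = -9 + (6*1 - 6) = -9 + (6 - 6) = -9 + 0 = -9)
-155 + d(-28)*(-716) = -155 - 9*(-716) = -155 + 6444 = 6289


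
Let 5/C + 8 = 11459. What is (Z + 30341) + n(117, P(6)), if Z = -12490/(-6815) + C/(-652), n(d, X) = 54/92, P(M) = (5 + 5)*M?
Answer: 7101976420999157/234053264148 ≈ 30343.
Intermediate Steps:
C = 5/11451 (C = 5/(-8 + 11459) = 5/11451 ≈ 0.00043664)
P(M) = 10*M
n(d, X) = 27/46 (n(d, X) = 54*(1/92) = 27/46)
Z = 18650191081/10176228876 (Z = -12490/(-6815) + (5/11451)/(-652) = -12490*(-1/6815) + (5/11451)*(-1/652) = 2498/1363 - 5/7466052 = 18650191081/10176228876 ≈ 1.8327)
(Z + 30341) + n(117, P(6)) = (18650191081/10176228876 + 30341) + 27/46 = 308775610517797/10176228876 + 27/46 = 7101976420999157/234053264148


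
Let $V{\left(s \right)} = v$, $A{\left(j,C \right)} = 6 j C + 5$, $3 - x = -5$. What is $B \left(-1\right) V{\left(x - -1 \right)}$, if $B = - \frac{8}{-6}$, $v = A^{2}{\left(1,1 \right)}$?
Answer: $- \frac{484}{3} \approx -161.33$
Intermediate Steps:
$x = 8$ ($x = 3 - -5 = 3 + 5 = 8$)
$A{\left(j,C \right)} = 5 + 6 C j$ ($A{\left(j,C \right)} = 6 C j + 5 = 5 + 6 C j$)
$v = 121$ ($v = \left(5 + 6 \cdot 1 \cdot 1\right)^{2} = \left(5 + 6\right)^{2} = 11^{2} = 121$)
$V{\left(s \right)} = 121$
$B = \frac{4}{3}$ ($B = \left(-8\right) \left(- \frac{1}{6}\right) = \frac{4}{3} \approx 1.3333$)
$B \left(-1\right) V{\left(x - -1 \right)} = \frac{4}{3} \left(-1\right) 121 = \left(- \frac{4}{3}\right) 121 = - \frac{484}{3}$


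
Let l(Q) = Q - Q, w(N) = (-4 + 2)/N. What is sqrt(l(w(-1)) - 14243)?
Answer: I*sqrt(14243) ≈ 119.34*I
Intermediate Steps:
w(N) = -2/N
l(Q) = 0
sqrt(l(w(-1)) - 14243) = sqrt(0 - 14243) = sqrt(-14243) = I*sqrt(14243)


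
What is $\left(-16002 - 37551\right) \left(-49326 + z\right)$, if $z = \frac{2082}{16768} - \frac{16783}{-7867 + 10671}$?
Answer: $\frac{15526751178035283}{5877184} \approx 2.6419 \cdot 10^{9}$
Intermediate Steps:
$z = - \frac{34447427}{5877184}$ ($z = 2082 \cdot \frac{1}{16768} - \frac{16783}{2804} = \frac{1041}{8384} - \frac{16783}{2804} = - \frac{34447427}{5877184} \approx -5.8612$)
$\left(-16002 - 37551\right) \left(-49326 + z\right) = \left(-16002 - 37551\right) \left(-49326 - \frac{34447427}{5877184}\right) = \left(-53553\right) \left(- \frac{289932425411}{5877184}\right) = \frac{15526751178035283}{5877184}$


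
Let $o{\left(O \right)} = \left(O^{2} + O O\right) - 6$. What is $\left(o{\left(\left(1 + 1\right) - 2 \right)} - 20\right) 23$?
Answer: $-598$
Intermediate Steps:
$o{\left(O \right)} = -6 + 2 O^{2}$ ($o{\left(O \right)} = \left(O^{2} + O^{2}\right) - 6 = 2 O^{2} - 6 = -6 + 2 O^{2}$)
$\left(o{\left(\left(1 + 1\right) - 2 \right)} - 20\right) 23 = \left(\left(-6 + 2 \left(\left(1 + 1\right) - 2\right)^{2}\right) - 20\right) 23 = \left(\left(-6 + 2 \left(2 - 2\right)^{2}\right) - 20\right) 23 = \left(\left(-6 + 2 \cdot 0^{2}\right) - 20\right) 23 = \left(\left(-6 + 2 \cdot 0\right) - 20\right) 23 = \left(\left(-6 + 0\right) - 20\right) 23 = \left(-6 - 20\right) 23 = \left(-26\right) 23 = -598$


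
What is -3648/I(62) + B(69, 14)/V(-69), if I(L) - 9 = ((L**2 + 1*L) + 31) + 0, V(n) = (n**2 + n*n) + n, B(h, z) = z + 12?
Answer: -17190974/18650769 ≈ -0.92173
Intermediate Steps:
B(h, z) = 12 + z
V(n) = n + 2*n**2 (V(n) = (n**2 + n**2) + n = 2*n**2 + n = n + 2*n**2)
I(L) = 40 + L + L**2 (I(L) = 9 + (((L**2 + 1*L) + 31) + 0) = 9 + (((L**2 + L) + 31) + 0) = 9 + (((L + L**2) + 31) + 0) = 9 + ((31 + L + L**2) + 0) = 9 + (31 + L + L**2) = 40 + L + L**2)
-3648/I(62) + B(69, 14)/V(-69) = -3648/(40 + 62 + 62**2) + (12 + 14)/((-69*(1 + 2*(-69)))) = -3648/(40 + 62 + 3844) + 26/((-69*(1 - 138))) = -3648/3946 + 26/((-69*(-137))) = -3648*1/3946 + 26/9453 = -1824/1973 + 26*(1/9453) = -1824/1973 + 26/9453 = -17190974/18650769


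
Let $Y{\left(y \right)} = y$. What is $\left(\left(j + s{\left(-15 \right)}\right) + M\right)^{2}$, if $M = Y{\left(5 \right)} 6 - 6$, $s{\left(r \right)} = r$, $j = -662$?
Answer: $426409$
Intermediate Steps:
$M = 24$ ($M = 5 \cdot 6 - 6 = 30 - 6 = 24$)
$\left(\left(j + s{\left(-15 \right)}\right) + M\right)^{2} = \left(\left(-662 - 15\right) + 24\right)^{2} = \left(-677 + 24\right)^{2} = \left(-653\right)^{2} = 426409$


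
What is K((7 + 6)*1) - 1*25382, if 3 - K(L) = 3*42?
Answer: -25505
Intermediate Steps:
K(L) = -123 (K(L) = 3 - 3*42 = 3 - 1*126 = 3 - 126 = -123)
K((7 + 6)*1) - 1*25382 = -123 - 1*25382 = -123 - 25382 = -25505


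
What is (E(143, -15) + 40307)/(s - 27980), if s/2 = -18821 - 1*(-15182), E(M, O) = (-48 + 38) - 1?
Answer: -20148/17629 ≈ -1.1429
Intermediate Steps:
E(M, O) = -11 (E(M, O) = -10 - 1 = -11)
s = -7278 (s = 2*(-18821 - 1*(-15182)) = 2*(-18821 + 15182) = 2*(-3639) = -7278)
(E(143, -15) + 40307)/(s - 27980) = (-11 + 40307)/(-7278 - 27980) = 40296/(-35258) = 40296*(-1/35258) = -20148/17629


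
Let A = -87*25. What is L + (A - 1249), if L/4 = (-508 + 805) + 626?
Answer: 268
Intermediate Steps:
A = -2175
L = 3692 (L = 4*((-508 + 805) + 626) = 4*(297 + 626) = 4*923 = 3692)
L + (A - 1249) = 3692 + (-2175 - 1249) = 3692 - 3424 = 268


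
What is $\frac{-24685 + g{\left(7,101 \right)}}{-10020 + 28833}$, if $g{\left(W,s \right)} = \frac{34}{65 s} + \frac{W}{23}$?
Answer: $- \frac{3727264838}{2840668935} \approx -1.3121$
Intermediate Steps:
$g{\left(W,s \right)} = \frac{W}{23} + \frac{34}{65 s}$ ($g{\left(W,s \right)} = 34 \frac{1}{65 s} + W \frac{1}{23} = \frac{34}{65 s} + \frac{W}{23} = \frac{W}{23} + \frac{34}{65 s}$)
$\frac{-24685 + g{\left(7,101 \right)}}{-10020 + 28833} = \frac{-24685 + \left(\frac{1}{23} \cdot 7 + \frac{34}{65 \cdot 101}\right)}{-10020 + 28833} = \frac{-24685 + \left(\frac{7}{23} + \frac{34}{65} \cdot \frac{1}{101}\right)}{18813} = \left(-24685 + \left(\frac{7}{23} + \frac{34}{6565}\right)\right) \frac{1}{18813} = \left(-24685 + \frac{46737}{150995}\right) \frac{1}{18813} = \left(- \frac{3727264838}{150995}\right) \frac{1}{18813} = - \frac{3727264838}{2840668935}$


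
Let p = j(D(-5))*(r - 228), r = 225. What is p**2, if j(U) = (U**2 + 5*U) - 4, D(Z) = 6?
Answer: 34596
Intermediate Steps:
j(U) = -4 + U**2 + 5*U
p = -186 (p = (-4 + 6**2 + 5*6)*(225 - 228) = (-4 + 36 + 30)*(-3) = 62*(-3) = -186)
p**2 = (-186)**2 = 34596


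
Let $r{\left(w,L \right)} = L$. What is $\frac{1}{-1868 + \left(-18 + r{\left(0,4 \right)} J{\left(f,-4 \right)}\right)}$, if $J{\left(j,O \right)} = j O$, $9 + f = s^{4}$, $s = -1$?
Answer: $- \frac{1}{1758} \approx -0.00056883$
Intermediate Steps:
$f = -8$ ($f = -9 + \left(-1\right)^{4} = -9 + 1 = -8$)
$J{\left(j,O \right)} = O j$
$\frac{1}{-1868 + \left(-18 + r{\left(0,4 \right)} J{\left(f,-4 \right)}\right)} = \frac{1}{-1868 - \left(18 - 4 \left(\left(-4\right) \left(-8\right)\right)\right)} = \frac{1}{-1868 + \left(-18 + 4 \cdot 32\right)} = \frac{1}{-1868 + \left(-18 + 128\right)} = \frac{1}{-1868 + 110} = \frac{1}{-1758} = - \frac{1}{1758}$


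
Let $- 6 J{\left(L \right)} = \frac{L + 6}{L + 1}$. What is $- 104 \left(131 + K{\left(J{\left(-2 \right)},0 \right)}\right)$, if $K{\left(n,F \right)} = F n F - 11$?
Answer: $-12480$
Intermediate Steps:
$J{\left(L \right)} = - \frac{6 + L}{6 \left(1 + L\right)}$ ($J{\left(L \right)} = - \frac{\left(L + 6\right) \frac{1}{L + 1}}{6} = - \frac{\left(6 + L\right) \frac{1}{1 + L}}{6} = - \frac{\frac{1}{1 + L} \left(6 + L\right)}{6} = - \frac{6 + L}{6 \left(1 + L\right)}$)
$K{\left(n,F \right)} = -11 + n F^{2}$ ($K{\left(n,F \right)} = n F^{2} - 11 = -11 + n F^{2}$)
$- 104 \left(131 + K{\left(J{\left(-2 \right)},0 \right)}\right) = - 104 \left(131 - \left(11 - \frac{-6 - -2}{6 \left(1 - 2\right)} 0^{2}\right)\right) = - 104 \left(131 - \left(11 - \frac{-6 + 2}{6 \left(-1\right)} 0\right)\right) = - 104 \left(131 - \left(11 - \frac{1}{6} \left(-1\right) \left(-4\right) 0\right)\right) = - 104 \left(131 + \left(-11 + \frac{2}{3} \cdot 0\right)\right) = - 104 \left(131 + \left(-11 + 0\right)\right) = - 104 \left(131 - 11\right) = \left(-104\right) 120 = -12480$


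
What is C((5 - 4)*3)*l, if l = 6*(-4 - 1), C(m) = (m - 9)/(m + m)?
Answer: 30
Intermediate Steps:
C(m) = (-9 + m)/(2*m) (C(m) = (-9 + m)/((2*m)) = (-9 + m)*(1/(2*m)) = (-9 + m)/(2*m))
l = -30 (l = 6*(-5) = -30)
C((5 - 4)*3)*l = ((-9 + (5 - 4)*3)/(2*(((5 - 4)*3))))*(-30) = ((-9 + 1*3)/(2*((1*3))))*(-30) = ((1/2)*(-9 + 3)/3)*(-30) = ((1/2)*(1/3)*(-6))*(-30) = -1*(-30) = 30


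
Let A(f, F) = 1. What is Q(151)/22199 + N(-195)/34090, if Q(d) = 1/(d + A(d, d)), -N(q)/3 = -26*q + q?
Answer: -4934834291/11502811432 ≈ -0.42901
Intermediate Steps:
N(q) = 75*q (N(q) = -3*(-26*q + q) = -(-75)*q = 75*q)
Q(d) = 1/(1 + d) (Q(d) = 1/(d + 1) = 1/(1 + d))
Q(151)/22199 + N(-195)/34090 = 1/((1 + 151)*22199) + (75*(-195))/34090 = (1/22199)/152 - 14625*1/34090 = (1/152)*(1/22199) - 2925/6818 = 1/3374248 - 2925/6818 = -4934834291/11502811432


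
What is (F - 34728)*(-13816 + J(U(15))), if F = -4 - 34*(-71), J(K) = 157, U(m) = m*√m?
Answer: 441431562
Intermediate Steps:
U(m) = m^(3/2)
F = 2410 (F = -4 + 2414 = 2410)
(F - 34728)*(-13816 + J(U(15))) = (2410 - 34728)*(-13816 + 157) = -32318*(-13659) = 441431562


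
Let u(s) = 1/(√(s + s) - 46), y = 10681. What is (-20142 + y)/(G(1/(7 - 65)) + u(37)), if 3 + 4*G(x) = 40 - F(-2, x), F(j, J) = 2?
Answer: -1348873692/1244293 - 75688*√74/1244293 ≈ -1084.6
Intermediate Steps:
u(s) = 1/(-46 + √2*√s) (u(s) = 1/(√(2*s) - 46) = 1/(√2*√s - 46) = 1/(-46 + √2*√s))
G(x) = 35/4 (G(x) = -¾ + (40 - 1*2)/4 = -¾ + (40 - 2)/4 = -¾ + (¼)*38 = -¾ + 19/2 = 35/4)
(-20142 + y)/(G(1/(7 - 65)) + u(37)) = (-20142 + 10681)/(35/4 + 1/(-46 + √2*√37)) = -9461/(35/4 + 1/(-46 + √74))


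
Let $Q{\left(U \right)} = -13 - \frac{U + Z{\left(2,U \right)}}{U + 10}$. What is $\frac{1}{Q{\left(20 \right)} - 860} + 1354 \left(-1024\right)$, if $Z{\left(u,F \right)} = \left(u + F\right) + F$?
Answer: $- \frac{18199146511}{13126} \approx -1.3865 \cdot 10^{6}$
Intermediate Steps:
$Z{\left(u,F \right)} = u + 2 F$ ($Z{\left(u,F \right)} = \left(F + u\right) + F = u + 2 F$)
$Q{\left(U \right)} = -13 - \frac{2 + 3 U}{10 + U}$ ($Q{\left(U \right)} = -13 - \frac{U + \left(2 + 2 U\right)}{U + 10} = -13 - \frac{2 + 3 U}{10 + U}$)
$\frac{1}{Q{\left(20 \right)} - 860} + 1354 \left(-1024\right) = \frac{1}{\frac{4 \left(-33 - 80\right)}{10 + 20} - 860} + 1354 \left(-1024\right) = \frac{1}{\frac{4 \left(-33 - 80\right)}{30} - 860} - 1386496 = \frac{1}{4 \cdot \frac{1}{30} \left(-113\right) - 860} - 1386496 = \frac{1}{- \frac{226}{15} - 860} - 1386496 = \frac{1}{- \frac{13126}{15}} - 1386496 = - \frac{15}{13126} - 1386496 = - \frac{18199146511}{13126}$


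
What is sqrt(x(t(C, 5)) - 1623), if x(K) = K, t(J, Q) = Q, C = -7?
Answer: I*sqrt(1618) ≈ 40.224*I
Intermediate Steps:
sqrt(x(t(C, 5)) - 1623) = sqrt(5 - 1623) = sqrt(-1618) = I*sqrt(1618)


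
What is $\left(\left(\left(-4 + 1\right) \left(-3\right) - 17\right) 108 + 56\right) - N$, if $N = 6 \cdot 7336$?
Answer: $-44824$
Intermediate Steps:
$N = 44016$
$\left(\left(\left(-4 + 1\right) \left(-3\right) - 17\right) 108 + 56\right) - N = \left(\left(\left(-4 + 1\right) \left(-3\right) - 17\right) 108 + 56\right) - 44016 = \left(\left(\left(-3\right) \left(-3\right) - 17\right) 108 + 56\right) - 44016 = \left(\left(9 - 17\right) 108 + 56\right) - 44016 = \left(\left(-8\right) 108 + 56\right) - 44016 = \left(-864 + 56\right) - 44016 = -808 - 44016 = -44824$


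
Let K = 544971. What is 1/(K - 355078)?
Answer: 1/189893 ≈ 5.2661e-6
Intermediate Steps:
1/(K - 355078) = 1/(544971 - 355078) = 1/189893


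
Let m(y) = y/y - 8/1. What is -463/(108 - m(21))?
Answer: -463/115 ≈ -4.0261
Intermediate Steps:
m(y) = -7 (m(y) = 1 - 8*1 = 1 - 8 = -7)
-463/(108 - m(21)) = -463/(108 - 1*(-7)) = -463/(108 + 7) = -463/115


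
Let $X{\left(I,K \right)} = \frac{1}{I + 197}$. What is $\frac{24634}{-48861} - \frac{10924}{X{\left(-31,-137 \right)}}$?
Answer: $- \frac{88603780258}{48861} \approx -1.8134 \cdot 10^{6}$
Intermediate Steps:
$X{\left(I,K \right)} = \frac{1}{197 + I}$
$\frac{24634}{-48861} - \frac{10924}{X{\left(-31,-137 \right)}} = \frac{24634}{-48861} - \frac{10924}{\frac{1}{197 - 31}} = 24634 \left(- \frac{1}{48861}\right) - \frac{10924}{\frac{1}{166}} = - \frac{24634}{48861} - 10924 \frac{1}{\frac{1}{166}} = - \frac{24634}{48861} - 1813384 = - \frac{88603780258}{48861}$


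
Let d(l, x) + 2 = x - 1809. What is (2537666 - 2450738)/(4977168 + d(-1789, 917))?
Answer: 14488/829379 ≈ 0.017468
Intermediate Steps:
d(l, x) = -1811 + x (d(l, x) = -2 + (x - 1809) = -2 + (-1809 + x) = -1811 + x)
(2537666 - 2450738)/(4977168 + d(-1789, 917)) = (2537666 - 2450738)/(4977168 + (-1811 + 917)) = 86928/(4977168 - 894) = 86928/4976274 = 86928*(1/4976274) = 14488/829379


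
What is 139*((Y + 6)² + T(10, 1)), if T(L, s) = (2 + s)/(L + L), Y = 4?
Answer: 278417/20 ≈ 13921.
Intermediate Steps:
T(L, s) = (2 + s)/(2*L) (T(L, s) = (2 + s)/((2*L)) = (2 + s)*(1/(2*L)) = (2 + s)/(2*L))
139*((Y + 6)² + T(10, 1)) = 139*((4 + 6)² + (½)*(2 + 1)/10) = 139*(10² + (½)*(⅒)*3) = 139*(100 + 3/20) = 139*(2003/20) = 278417/20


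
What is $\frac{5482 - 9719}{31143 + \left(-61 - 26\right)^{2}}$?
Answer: $- \frac{4237}{38712} \approx -0.10945$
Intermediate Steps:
$\frac{5482 - 9719}{31143 + \left(-61 - 26\right)^{2}} = - \frac{4237}{31143 + \left(-87\right)^{2}} = - \frac{4237}{31143 + 7569} = - \frac{4237}{38712}$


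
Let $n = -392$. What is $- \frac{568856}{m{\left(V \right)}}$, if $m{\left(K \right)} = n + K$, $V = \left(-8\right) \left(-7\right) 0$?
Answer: $\frac{71107}{49} \approx 1451.2$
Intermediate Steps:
$V = 0$ ($V = 56 \cdot 0 = 0$)
$m{\left(K \right)} = -392 + K$
$- \frac{568856}{m{\left(V \right)}} = - \frac{568856}{-392 + 0} = - \frac{568856}{-392} = \left(-568856\right) \left(- \frac{1}{392}\right) = \frac{71107}{49}$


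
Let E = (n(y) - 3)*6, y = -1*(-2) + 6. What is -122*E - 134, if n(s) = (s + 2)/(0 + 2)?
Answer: -1598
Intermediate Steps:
y = 8 (y = 2 + 6 = 8)
n(s) = 1 + s/2 (n(s) = (2 + s)/2 = (2 + s)*(1/2) = 1 + s/2)
E = 12 (E = ((1 + (1/2)*8) - 3)*6 = ((1 + 4) - 3)*6 = (5 - 3)*6 = 2*6 = 12)
-122*E - 134 = -122*12 - 134 = -1464 - 134 = -1598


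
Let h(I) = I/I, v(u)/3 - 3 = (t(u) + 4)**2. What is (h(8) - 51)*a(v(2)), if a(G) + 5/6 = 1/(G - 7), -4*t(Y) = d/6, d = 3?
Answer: 366775/9033 ≈ 40.604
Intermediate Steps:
t(Y) = -1/8 (t(Y) = -3/(4*6) = -1/4*1/2 = -1/8)
v(u) = 3459/64 (v(u) = 9 + 3*(-1/8 + 4)**2 = 9 + 3*(31/8)**2 = 9 + 3*(961/64) = 9 + 2883/64 = 3459/64)
a(G) = -5/6 + 1/(-7 + G) (a(G) = -5/6 + 1/(G - 7) = -5/6 + 1/(-7 + G))
h(I) = 1
(h(8) - 51)*a(v(2)) = (1 - 51)*((41 - 5*3459/64)/(6*(-7 + 3459/64))) = -25*(41 - 17295/64)/(3*3011/64) = -25*64*(-14671)/(3*3011*64) = -50*(-14671/18066) = 366775/9033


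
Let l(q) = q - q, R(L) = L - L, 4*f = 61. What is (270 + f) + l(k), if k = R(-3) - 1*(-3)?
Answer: 1141/4 ≈ 285.25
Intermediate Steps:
f = 61/4 (f = (¼)*61 = 61/4 ≈ 15.250)
R(L) = 0
k = 3 (k = 0 - 1*(-3) = 0 + 3 = 3)
l(q) = 0
(270 + f) + l(k) = (270 + 61/4) + 0 = 1141/4 + 0 = 1141/4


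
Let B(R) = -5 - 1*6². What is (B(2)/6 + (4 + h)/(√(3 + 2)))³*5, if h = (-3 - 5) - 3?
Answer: -561577/216 - 62951*√5/60 ≈ -4945.9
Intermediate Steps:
h = -11 (h = -8 - 3 = -11)
B(R) = -41 (B(R) = -5 - 1*36 = -5 - 36 = -41)
(B(2)/6 + (4 + h)/(√(3 + 2)))³*5 = (-41/6 + (4 - 11)/(√(3 + 2)))³*5 = (-41*⅙ - 7*√5/5)³*5 = (-41/6 - 7*√5/5)³*5 = 5*(-41/6 - 7*√5/5)³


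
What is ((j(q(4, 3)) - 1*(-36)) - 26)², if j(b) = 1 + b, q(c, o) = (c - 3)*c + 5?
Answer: 400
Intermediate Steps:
q(c, o) = 5 + c*(-3 + c) (q(c, o) = (-3 + c)*c + 5 = c*(-3 + c) + 5 = 5 + c*(-3 + c))
((j(q(4, 3)) - 1*(-36)) - 26)² = (((1 + (5 + 4² - 3*4)) - 1*(-36)) - 26)² = (((1 + (5 + 16 - 12)) + 36) - 26)² = (((1 + 9) + 36) - 26)² = ((10 + 36) - 26)² = (46 - 26)² = 20² = 400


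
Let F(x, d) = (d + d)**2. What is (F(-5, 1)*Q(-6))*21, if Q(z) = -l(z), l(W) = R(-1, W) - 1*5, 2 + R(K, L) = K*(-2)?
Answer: 420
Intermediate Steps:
R(K, L) = -2 - 2*K (R(K, L) = -2 + K*(-2) = -2 - 2*K)
l(W) = -5 (l(W) = (-2 - 2*(-1)) - 1*5 = (-2 + 2) - 5 = 0 - 5 = -5)
F(x, d) = 4*d**2 (F(x, d) = (2*d)**2 = 4*d**2)
Q(z) = 5 (Q(z) = -1*(-5) = 5)
(F(-5, 1)*Q(-6))*21 = ((4*1**2)*5)*21 = ((4*1)*5)*21 = (4*5)*21 = 20*21 = 420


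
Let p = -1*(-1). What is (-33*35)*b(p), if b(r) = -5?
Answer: 5775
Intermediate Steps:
p = 1
(-33*35)*b(p) = -33*35*(-5) = -1155*(-5) = 5775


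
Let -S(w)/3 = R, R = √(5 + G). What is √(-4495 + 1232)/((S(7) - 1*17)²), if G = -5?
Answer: I*√3263/289 ≈ 0.19766*I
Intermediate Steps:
R = 0 (R = √(5 - 5) = √0 = 0)
S(w) = 0 (S(w) = -3*0 = 0)
√(-4495 + 1232)/((S(7) - 1*17)²) = √(-4495 + 1232)/((0 - 1*17)²) = √(-3263)/((0 - 17)²) = (I*√3263)/((-17)²) = (I*√3263)/289 = (I*√3263)*(1/289) = I*√3263/289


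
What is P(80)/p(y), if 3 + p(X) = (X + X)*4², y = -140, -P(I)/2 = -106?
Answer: -212/4483 ≈ -0.047290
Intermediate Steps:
P(I) = 212 (P(I) = -2*(-106) = 212)
p(X) = -3 + 32*X (p(X) = -3 + (X + X)*4² = -3 + (2*X)*16 = -3 + 32*X)
P(80)/p(y) = 212/(-3 + 32*(-140)) = 212/(-3 - 4480) = 212/(-4483) = 212*(-1/4483) = -212/4483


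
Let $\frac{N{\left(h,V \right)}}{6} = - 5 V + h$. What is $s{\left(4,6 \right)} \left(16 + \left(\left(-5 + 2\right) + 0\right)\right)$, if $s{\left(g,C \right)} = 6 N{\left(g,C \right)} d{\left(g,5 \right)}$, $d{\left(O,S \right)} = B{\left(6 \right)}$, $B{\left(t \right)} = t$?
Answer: $-73008$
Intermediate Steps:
$d{\left(O,S \right)} = 6$
$N{\left(h,V \right)} = - 30 V + 6 h$ ($N{\left(h,V \right)} = 6 \left(- 5 V + h\right) = 6 \left(h - 5 V\right) = - 30 V + 6 h$)
$s{\left(g,C \right)} = - 1080 C + 216 g$ ($s{\left(g,C \right)} = 6 \left(- 30 C + 6 g\right) 6 = \left(- 180 C + 36 g\right) 6 = - 1080 C + 216 g$)
$s{\left(4,6 \right)} \left(16 + \left(\left(-5 + 2\right) + 0\right)\right) = \left(\left(-1080\right) 6 + 216 \cdot 4\right) \left(16 + \left(\left(-5 + 2\right) + 0\right)\right) = \left(-6480 + 864\right) \left(16 + \left(-3 + 0\right)\right) = - 5616 \left(16 - 3\right) = \left(-5616\right) 13 = -73008$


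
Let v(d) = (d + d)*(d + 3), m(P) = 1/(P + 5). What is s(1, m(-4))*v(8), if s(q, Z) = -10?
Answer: -1760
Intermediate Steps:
m(P) = 1/(5 + P)
v(d) = 2*d*(3 + d) (v(d) = (2*d)*(3 + d) = 2*d*(3 + d))
s(1, m(-4))*v(8) = -20*8*(3 + 8) = -20*8*11 = -10*176 = -1760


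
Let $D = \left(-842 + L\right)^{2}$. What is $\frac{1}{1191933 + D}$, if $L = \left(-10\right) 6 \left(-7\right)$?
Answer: $\frac{1}{1370017} \approx 7.2992 \cdot 10^{-7}$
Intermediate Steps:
$L = 420$ ($L = \left(-60\right) \left(-7\right) = 420$)
$D = 178084$ ($D = \left(-842 + 420\right)^{2} = \left(-422\right)^{2} = 178084$)
$\frac{1}{1191933 + D} = \frac{1}{1191933 + 178084} = \frac{1}{1370017}$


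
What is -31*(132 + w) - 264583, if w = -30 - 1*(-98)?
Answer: -270783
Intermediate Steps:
w = 68 (w = -30 + 98 = 68)
-31*(132 + w) - 264583 = -31*(132 + 68) - 264583 = -31*200 - 264583 = -6200 - 264583 = -270783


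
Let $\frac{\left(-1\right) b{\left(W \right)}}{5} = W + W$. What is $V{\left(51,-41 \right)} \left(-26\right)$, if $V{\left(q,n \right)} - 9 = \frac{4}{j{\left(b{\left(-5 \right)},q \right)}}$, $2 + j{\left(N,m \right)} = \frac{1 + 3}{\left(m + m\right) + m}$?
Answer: $- \frac{27378}{151} \approx -181.31$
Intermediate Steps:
$b{\left(W \right)} = - 10 W$ ($b{\left(W \right)} = - 5 \left(W + W\right) = - 5 \cdot 2 W = - 10 W$)
$j{\left(N,m \right)} = -2 + \frac{4}{3 m}$ ($j{\left(N,m \right)} = -2 + \frac{1 + 3}{\left(m + m\right) + m} = -2 + \frac{4}{2 m + m} = -2 + \frac{4}{3 m}$)
$V{\left(q,n \right)} = 9 + \frac{4}{-2 + \frac{4}{3 q}}$
$V{\left(51,-41 \right)} \left(-26\right) = \frac{3 \left(-6 + 7 \cdot 51\right)}{-2 + 3 \cdot 51} \left(-26\right) = \frac{3 \left(-6 + 357\right)}{-2 + 153} \left(-26\right) = 3 \cdot \frac{1}{151} \cdot 351 \left(-26\right) = \frac{1053}{151} \left(-26\right) = - \frac{27378}{151}$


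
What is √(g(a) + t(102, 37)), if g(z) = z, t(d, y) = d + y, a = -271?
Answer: 2*I*√33 ≈ 11.489*I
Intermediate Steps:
√(g(a) + t(102, 37)) = √(-271 + (102 + 37)) = √(-271 + 139) = √(-132) = 2*I*√33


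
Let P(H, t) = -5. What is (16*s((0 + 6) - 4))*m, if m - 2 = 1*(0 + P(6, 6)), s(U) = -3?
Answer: 144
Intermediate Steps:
m = -3 (m = 2 + 1*(0 - 5) = 2 + 1*(-5) = 2 - 5 = -3)
(16*s((0 + 6) - 4))*m = (16*(-3))*(-3) = -48*(-3) = 144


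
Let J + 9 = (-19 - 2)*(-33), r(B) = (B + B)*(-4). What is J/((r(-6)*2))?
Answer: 57/8 ≈ 7.1250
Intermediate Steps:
r(B) = -8*B (r(B) = (2*B)*(-4) = -8*B)
J = 684 (J = -9 + (-19 - 2)*(-33) = -9 - 21*(-33) = -9 + 693 = 684)
J/((r(-6)*2)) = 684/((-8*(-6)*2)) = 684/((48*2)) = 684/96 = 684*(1/96) = 57/8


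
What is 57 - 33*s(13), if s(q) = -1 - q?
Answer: 519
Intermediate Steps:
57 - 33*s(13) = 57 - 33*(-1 - 1*13) = 57 - 33*(-1 - 13) = 57 - 33*(-14) = 57 + 462 = 519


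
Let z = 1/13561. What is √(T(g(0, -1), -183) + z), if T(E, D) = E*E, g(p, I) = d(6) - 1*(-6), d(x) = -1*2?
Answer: √2942425097/13561 ≈ 4.0000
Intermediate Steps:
d(x) = -2
g(p, I) = 4 (g(p, I) = -2 - 1*(-6) = -2 + 6 = 4)
z = 1/13561 ≈ 7.3741e-5
T(E, D) = E²
√(T(g(0, -1), -183) + z) = √(4² + 1/13561) = √(16 + 1/13561) = √(216977/13561) = √2942425097/13561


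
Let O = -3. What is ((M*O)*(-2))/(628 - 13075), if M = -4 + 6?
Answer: -4/4149 ≈ -0.00096409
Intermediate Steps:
M = 2
((M*O)*(-2))/(628 - 13075) = ((2*(-3))*(-2))/(628 - 13075) = -6*(-2)/(-12447) = 12*(-1/12447) = -4/4149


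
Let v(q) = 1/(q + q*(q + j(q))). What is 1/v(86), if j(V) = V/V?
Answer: 7568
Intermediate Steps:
j(V) = 1
v(q) = 1/(q + q*(1 + q)) (v(q) = 1/(q + q*(q + 1)) = 1/(q + q*(1 + q)))
1/v(86) = 1/(1/(86*(2 + 86))) = 1/((1/86)/88) = 1/((1/86)*(1/88)) = 1/(1/7568) = 7568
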